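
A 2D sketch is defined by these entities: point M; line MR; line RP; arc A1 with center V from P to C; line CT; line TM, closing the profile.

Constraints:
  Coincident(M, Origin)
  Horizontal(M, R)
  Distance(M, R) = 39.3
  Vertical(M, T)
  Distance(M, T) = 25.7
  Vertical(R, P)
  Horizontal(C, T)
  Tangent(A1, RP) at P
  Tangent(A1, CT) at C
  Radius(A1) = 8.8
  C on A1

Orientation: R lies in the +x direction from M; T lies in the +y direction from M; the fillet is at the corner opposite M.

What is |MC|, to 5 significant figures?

39.884

M is at the origin; M and R share the same y with |MR| = 39.3 and R on the +x side, so R = (39.300, 0.0000). MT is vertical with |MT| = 25.7 and T on the +y side, so T = (0.0000, 25.700). The virtual corner opposite M is at (39.300, 25.700). Since A1 is tangent to RP there, VP ⟂ RP and A1 meets CT tangentially, so VC is at right angles to CT, with radius 8.8, so the center V sits 8.8 in from both sides at V = (30.500, 16.900). That places the tangent points at P = (39.300, 16.900) on RP and C = (30.500, 25.700) on CT. Then |MC| = |C − M| = 39.884.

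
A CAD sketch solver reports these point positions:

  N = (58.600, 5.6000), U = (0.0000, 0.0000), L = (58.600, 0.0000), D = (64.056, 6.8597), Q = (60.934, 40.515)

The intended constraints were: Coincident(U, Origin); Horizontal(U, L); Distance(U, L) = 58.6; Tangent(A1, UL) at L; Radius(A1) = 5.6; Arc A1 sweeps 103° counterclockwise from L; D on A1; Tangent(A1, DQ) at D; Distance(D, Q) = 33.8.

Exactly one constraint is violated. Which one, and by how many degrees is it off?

Tangent(A1, DQ) at D — off by 7.70°.

U = (0.00, 0.00) ✓; U.y = 0.00, L.y = 0.00 ✓; |UL| = 58.60 ✓; ∠(NL, LU) = 90.00° ✓; |NL| = 5.600 ✓; bearing(N→D) − bearing(N→L) = 103.0° ✓; |ND| = 5.600 ✓; ∠(ND, DQ) = 97.70° ✗; |DQ| = 33.80 ✓.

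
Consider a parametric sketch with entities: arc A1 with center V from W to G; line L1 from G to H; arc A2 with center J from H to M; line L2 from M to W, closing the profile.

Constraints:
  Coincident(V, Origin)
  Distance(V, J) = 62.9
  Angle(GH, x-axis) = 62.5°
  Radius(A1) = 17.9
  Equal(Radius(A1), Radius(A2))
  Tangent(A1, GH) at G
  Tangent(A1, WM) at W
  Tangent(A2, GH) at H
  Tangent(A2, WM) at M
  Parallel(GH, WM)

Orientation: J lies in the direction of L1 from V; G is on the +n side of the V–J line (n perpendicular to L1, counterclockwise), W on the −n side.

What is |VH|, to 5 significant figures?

65.397

The slot axis is L1's direction at 62.5°, so u = (cos 62.5°, sin 62.5°) = (0.46175, 0.88701) and n = (−sin 62.5°, cos 62.5°) = (-0.88701, 0.46175). V is at the origin and J lies 62.9 along u from V, so J = 62.9·u = (29.044, 55.793). Tangency of A1 to both parallel lines with radius 17.9 puts G and W at V ± 17.9·n: G = (-15.877, 8.2653), W = (15.877, -8.2653). Equal radii place H and M the same way about J: H = J + 17.9·n = (13.166, 64.058), M = J − 17.9·n = (44.921, 47.528). Then |VH| = |H − V| = 65.397.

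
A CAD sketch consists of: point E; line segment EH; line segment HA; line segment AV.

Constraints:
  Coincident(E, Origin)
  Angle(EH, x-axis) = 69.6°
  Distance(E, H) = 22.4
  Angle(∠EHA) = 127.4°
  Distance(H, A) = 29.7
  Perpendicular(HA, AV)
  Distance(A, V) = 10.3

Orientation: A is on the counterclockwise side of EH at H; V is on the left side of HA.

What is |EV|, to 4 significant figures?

43.95

∠EHA = 127.4°, so HA runs at 69.6° + (180° − 127.4°) = 122.2° from the x-axis; with |HA| = 29.7, A = H + 29.7·(cos 122.2°, sin 122.2°) = (-8.018, 46.13). HA ⟂ AV; with |AV| = 10.3 on the left of HA, V = A + 10.3·(-0.8462, -0.5329) = (-16.73, 40.64). Then |EV| = |V − E| = 43.95.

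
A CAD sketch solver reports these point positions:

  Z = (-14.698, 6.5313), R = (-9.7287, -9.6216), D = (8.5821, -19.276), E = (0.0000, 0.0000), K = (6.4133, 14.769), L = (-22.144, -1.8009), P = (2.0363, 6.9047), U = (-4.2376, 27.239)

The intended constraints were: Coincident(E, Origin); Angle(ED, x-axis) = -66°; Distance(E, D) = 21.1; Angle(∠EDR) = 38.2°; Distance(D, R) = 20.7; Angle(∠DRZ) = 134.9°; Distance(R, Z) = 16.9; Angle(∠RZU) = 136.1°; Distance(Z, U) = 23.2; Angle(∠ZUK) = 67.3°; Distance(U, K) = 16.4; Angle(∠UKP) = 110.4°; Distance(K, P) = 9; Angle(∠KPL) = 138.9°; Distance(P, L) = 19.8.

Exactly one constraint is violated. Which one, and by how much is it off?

Distance(P, L) = 19.8 — off by 5.90.

E = (0.00, 0.00) ✓; ED at -66.00° ✓; |ED| = 21.10 ✓; ∠EDR = 38.20° ✓; |DR| = 20.70 ✓; ∠DRZ = 134.9° ✓; |RZ| = 16.90 ✓; ∠RZU = 136.1° ✓; |ZU| = 23.20 ✓; ∠ZUK = 67.30° ✓; |UK| = 16.40 ✓; ∠UKP = 110.4° ✓; |KP| = 9.000 ✓; ∠KPL = 138.9° ✓; |PL| = 25.70 ✗.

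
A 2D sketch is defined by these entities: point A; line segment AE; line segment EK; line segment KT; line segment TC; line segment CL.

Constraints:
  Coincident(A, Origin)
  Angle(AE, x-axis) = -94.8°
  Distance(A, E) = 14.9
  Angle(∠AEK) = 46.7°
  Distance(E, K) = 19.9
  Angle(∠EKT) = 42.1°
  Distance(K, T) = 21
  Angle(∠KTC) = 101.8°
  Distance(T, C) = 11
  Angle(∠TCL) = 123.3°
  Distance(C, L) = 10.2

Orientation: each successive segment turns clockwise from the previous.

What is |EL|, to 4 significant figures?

4.825

A is at the origin; AE runs at -94.8° with length 14.9, so E = (-1.247, -14.85). ∠AEK = 46.7° gives EK at 131.9° from the x-axis; with |EK| = 19.9, K = (-14.54, -0.03594). ∠EKT = 42.1° gives KT at -6.000° from the x-axis; with |KT| = 21.0, T = (6.348, -2.231). ∠KTC = 101.8° gives TC at -84.20° from the x-axis; with |TC| = 11.0, C = (7.460, -13.17). ∠TCL = 123.3° gives CL at -140.9° from the x-axis; with |CL| = 10.2, L = (-0.4558, -19.61). Then |EL| = |L − E| = 4.825.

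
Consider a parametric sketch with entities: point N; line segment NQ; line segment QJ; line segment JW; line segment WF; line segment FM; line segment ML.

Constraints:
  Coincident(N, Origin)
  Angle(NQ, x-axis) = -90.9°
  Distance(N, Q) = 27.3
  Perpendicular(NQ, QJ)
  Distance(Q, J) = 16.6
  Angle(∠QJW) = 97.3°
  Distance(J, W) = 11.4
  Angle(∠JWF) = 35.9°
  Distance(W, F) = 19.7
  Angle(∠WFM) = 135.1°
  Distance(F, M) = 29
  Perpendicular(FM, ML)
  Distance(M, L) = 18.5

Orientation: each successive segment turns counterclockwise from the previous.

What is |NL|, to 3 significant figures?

63.5

N is at the origin; NQ runs at -90.9° with length 27.3, so Q = (-0.429, -27.3). NQ ⟂ QJ, so QJ runs at -0.900°; with |QJ| = 16.6, J = (16.2, -27.6). ∠QJW = 97.3° gives JW at 81.8° from the x-axis; with |JW| = 11.4, W = (17.8, -16.3). ∠JWF = 35.9° gives WF at -134° from the x-axis; with |WF| = 19.7, F = (4.09, -30.4). ∠WFM = 135.1° gives FM at -89.2° from the x-axis; with |FM| = 29.0, M = (4.49, -59.4). The perpendicularity gives ML at right angles to FM, so ML runs at 0.800°; with |ML| = 18.5, L = (23.0, -59.2). Then |NL| = |L − N| = 63.5.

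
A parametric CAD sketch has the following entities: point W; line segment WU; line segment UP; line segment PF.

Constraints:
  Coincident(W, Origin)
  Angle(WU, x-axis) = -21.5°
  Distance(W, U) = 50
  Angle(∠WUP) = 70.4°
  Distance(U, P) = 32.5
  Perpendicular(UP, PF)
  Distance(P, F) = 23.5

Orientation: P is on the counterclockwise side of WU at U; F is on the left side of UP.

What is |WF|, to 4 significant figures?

28.36

W is at the origin; WU runs at -21.5° with length 50.0, so U = 50.0·(cos -21.5°, sin -21.5°) = (46.52, -18.33). ∠WUP = 70.4°, so UP runs at -21.5° + (180° − 70.4°) = 88.10° from the x-axis; with |UP| = 32.5, P = U + 32.5·(cos 88.10°, sin 88.10°) = (47.60, 14.16). UP is perpendicular to PF; with |PF| = 23.5 on the left of UP, F = P + 23.5·(-0.9995, 0.03316) = (24.11, 14.94). Then |WF| = |F − W| = 28.36.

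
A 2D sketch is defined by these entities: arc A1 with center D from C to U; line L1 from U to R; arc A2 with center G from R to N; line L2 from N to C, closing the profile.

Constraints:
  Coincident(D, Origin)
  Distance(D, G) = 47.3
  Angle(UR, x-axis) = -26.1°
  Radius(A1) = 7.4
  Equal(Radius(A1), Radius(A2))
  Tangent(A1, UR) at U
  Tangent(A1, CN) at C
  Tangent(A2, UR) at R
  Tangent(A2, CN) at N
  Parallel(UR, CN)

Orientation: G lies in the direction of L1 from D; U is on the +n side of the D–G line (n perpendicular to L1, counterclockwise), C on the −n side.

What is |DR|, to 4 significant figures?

47.88

The slot axis is L1's direction at -26.1°, so u = (cos -26.1°, sin -26.1°) = (0.8980, -0.4399) and n = (−sin -26.1°, cos -26.1°) = (0.4399, 0.8980). D is at the origin and G lies 47.3 along u from D, so G = 47.3·u = (42.48, -20.81). Tangency of A1 to both parallel lines with radius 7.4 puts U and C at D ± 7.4·n: U = (3.256, 6.645), C = (-3.256, -6.645). Equal radii place R and N the same way about G: R = G + 7.4·n = (45.73, -14.16), N = G − 7.4·n = (39.22, -27.45). Then |DR| = |R − D| = 47.88.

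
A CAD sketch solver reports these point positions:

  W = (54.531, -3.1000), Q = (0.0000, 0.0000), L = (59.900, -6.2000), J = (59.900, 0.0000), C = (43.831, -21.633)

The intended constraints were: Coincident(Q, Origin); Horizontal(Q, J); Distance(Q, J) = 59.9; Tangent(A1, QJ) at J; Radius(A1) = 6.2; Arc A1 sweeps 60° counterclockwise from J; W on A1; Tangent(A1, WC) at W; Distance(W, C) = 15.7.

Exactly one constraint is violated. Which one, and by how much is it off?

Distance(W, C) = 15.7 — off by 5.70.

Q = (0.00, 0.00) ✓; Q.y = 0.00, J.y = 0.00 ✓; |QJ| = 59.90 ✓; ∠(LJ, JQ) = 90.00° ✓; |LJ| = 6.200 ✓; bearing(L→W) − bearing(L→J) = 60.00° ✓; |LW| = 6.200 ✓; ∠(LW, WC) = 90.00° ✓; |WC| = 21.40 ✗.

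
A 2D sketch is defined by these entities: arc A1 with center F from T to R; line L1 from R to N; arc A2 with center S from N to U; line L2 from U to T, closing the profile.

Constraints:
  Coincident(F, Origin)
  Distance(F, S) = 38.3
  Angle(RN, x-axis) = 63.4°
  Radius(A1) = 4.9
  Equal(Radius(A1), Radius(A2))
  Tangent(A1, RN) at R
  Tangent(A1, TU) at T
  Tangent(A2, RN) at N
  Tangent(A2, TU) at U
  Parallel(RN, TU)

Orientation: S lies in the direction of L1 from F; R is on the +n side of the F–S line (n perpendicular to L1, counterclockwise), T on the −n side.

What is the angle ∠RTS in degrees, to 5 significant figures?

82.709°

The slot axis is L1's direction at 63.4°, so u = (cos 63.4°, sin 63.4°) = (0.44776, 0.89415) and n = (−sin 63.4°, cos 63.4°) = (-0.89415, 0.44776). F is at the origin and S lies 38.3 along u from F, so S = 38.3·u = (17.149, 34.246). Tangency of A1 to both parallel lines with radius 4.9 puts R and T at F ± 4.9·n: R = (-4.3814, 2.1940), T = (4.3814, -2.1940). Then cos ∠RTS = TR·TS / (|TR||TS|), giving 82.709°.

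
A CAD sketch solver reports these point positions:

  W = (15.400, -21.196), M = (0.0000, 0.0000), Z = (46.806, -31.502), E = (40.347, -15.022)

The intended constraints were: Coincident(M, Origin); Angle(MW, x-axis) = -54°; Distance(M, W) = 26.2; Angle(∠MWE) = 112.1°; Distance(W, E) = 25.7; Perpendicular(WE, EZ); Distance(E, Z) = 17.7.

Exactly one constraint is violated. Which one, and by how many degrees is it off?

Perpendicular(WE, EZ) — off by 7.50°.

M = (0.00, 0.00) ✓; MW at -54.00° ✓; |MW| = 26.20 ✓; ∠MWE = 112.1° ✓; |WE| = 25.70 ✓; ∠(WE, EZ) = 82.50° ✗; |EZ| = 17.70 ✓.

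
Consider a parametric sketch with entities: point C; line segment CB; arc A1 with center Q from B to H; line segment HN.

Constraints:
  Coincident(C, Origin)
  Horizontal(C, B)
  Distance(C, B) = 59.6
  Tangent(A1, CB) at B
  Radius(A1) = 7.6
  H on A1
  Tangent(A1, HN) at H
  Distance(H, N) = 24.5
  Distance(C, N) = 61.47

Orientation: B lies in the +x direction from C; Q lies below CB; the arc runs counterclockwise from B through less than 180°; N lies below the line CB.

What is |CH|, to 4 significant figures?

52.57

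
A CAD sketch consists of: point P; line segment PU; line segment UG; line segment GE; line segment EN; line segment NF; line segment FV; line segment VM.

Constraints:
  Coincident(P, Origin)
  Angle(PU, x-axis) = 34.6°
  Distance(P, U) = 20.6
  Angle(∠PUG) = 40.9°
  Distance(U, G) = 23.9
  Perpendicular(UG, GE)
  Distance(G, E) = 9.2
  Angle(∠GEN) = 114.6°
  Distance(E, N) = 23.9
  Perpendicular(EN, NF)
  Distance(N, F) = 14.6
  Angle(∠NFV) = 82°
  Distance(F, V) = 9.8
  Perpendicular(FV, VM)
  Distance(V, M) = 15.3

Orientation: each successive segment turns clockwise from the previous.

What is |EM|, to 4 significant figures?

16.44

∠NFV = 82.0° gives FV at -87.90° from the x-axis; with |FV| = 9.8, V = (12.61, 7.159). FV is perpendicular to VM, so VM runs at -177.9°; with |VM| = 15.3, M = (-2.683, 6.598). Then |EM| = |M − E| = 16.44.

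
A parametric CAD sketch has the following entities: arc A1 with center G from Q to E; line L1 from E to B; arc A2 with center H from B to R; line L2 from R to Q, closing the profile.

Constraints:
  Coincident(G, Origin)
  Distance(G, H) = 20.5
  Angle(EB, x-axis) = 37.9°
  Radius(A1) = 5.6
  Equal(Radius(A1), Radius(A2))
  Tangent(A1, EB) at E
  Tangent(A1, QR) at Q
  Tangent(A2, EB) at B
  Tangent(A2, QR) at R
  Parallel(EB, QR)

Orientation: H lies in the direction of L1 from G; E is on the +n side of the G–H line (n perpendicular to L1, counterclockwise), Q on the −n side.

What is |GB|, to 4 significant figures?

21.25

Tangency of A1 to both parallel lines with radius 5.6 puts E and Q at G ± 5.6·n: E = (-3.440, 4.419), Q = (3.440, -4.419). Equal radii place B and R the same way about H: B = H + 5.6·n = (12.74, 17.01), R = H − 5.6·n = (19.62, 8.174). Then |GB| = |B − G| = 21.25.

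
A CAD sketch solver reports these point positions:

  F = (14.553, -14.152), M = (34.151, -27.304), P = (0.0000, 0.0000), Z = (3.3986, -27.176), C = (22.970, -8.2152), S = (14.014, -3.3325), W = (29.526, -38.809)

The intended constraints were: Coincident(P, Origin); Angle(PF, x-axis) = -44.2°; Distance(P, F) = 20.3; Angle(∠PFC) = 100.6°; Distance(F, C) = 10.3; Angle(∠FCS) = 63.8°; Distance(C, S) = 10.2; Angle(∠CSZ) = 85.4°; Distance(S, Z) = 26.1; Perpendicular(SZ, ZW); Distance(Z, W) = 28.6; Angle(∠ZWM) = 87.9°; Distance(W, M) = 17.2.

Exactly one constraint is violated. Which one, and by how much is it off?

Distance(W, M) = 17.2 — off by 4.80.

P = (0.00, 0.00) ✓; PF at -44.20° ✓; |PF| = 20.30 ✓; ∠PFC = 100.6° ✓; |FC| = 10.30 ✓; ∠FCS = 63.80° ✓; |CS| = 10.20 ✓; ∠CSZ = 85.40° ✓; |SZ| = 26.10 ✓; ∠(SZ, ZW) = 90.00° ✓; |ZW| = 28.60 ✓; ∠ZWM = 87.90° ✓; |WM| = 12.40 ✗.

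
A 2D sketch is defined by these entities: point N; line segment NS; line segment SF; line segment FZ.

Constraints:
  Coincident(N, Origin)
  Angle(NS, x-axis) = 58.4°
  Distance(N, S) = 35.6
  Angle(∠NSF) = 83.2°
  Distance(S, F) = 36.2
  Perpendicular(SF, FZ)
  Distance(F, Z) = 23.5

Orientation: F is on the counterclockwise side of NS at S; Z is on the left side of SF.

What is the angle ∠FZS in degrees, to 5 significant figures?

57.010°

N is at the origin; NS runs at 58.4° with length 35.6, so S = 35.6·(cos 58.4°, sin 58.4°) = (18.654, 30.321). ∠NSF = 83.2°, so SF runs at 58.4° + (180° − 83.2°) = 155.20° from the x-axis; with |SF| = 36.2, F = S + 36.2·(cos 155.20°, sin 155.20°) = (-14.208, 45.506). The perpendicularity gives FZ at right angles to SF; with |FZ| = 23.5 on the left of SF, Z = F + 23.5·(-0.41945, -0.90778) = (-24.065, 24.173). Then cos ∠FZS = ZF·ZS / (|ZF||ZS|), giving 57.010°.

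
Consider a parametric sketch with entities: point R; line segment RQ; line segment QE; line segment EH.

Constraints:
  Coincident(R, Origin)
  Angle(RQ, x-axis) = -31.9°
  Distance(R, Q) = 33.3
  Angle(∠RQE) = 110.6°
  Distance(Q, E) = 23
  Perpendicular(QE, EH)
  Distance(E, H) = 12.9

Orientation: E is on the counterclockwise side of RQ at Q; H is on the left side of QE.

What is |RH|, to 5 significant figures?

39.231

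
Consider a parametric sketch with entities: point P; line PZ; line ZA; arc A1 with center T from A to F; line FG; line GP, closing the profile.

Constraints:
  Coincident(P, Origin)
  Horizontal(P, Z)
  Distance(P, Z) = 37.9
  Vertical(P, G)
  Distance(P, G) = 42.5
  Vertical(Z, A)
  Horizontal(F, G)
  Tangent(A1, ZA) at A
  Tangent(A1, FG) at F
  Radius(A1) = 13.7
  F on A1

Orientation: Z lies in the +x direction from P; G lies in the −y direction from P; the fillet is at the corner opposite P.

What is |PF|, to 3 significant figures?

48.9

P is at the origin; P and Z share the same y with |PZ| = 37.9 and Z on the +x side, so Z = (37.9, 0.00). PG is vertical with |PG| = 42.5 and G on the −y side, so G = (0.00, -42.5). The virtual corner opposite P is at (37.9, -42.5). Tangency of A1 to ZA means the radius TA is perpendicular to ZA and A1 meets FG tangentially, so TF is at right angles to FG, with radius 13.7, so the center T sits 13.7 in from both sides at T = (24.2, -28.8). That places the tangent points at A = (37.9, -28.8) on ZA and F = (24.2, -42.5) on FG. Then |PF| = |F − P| = 48.9.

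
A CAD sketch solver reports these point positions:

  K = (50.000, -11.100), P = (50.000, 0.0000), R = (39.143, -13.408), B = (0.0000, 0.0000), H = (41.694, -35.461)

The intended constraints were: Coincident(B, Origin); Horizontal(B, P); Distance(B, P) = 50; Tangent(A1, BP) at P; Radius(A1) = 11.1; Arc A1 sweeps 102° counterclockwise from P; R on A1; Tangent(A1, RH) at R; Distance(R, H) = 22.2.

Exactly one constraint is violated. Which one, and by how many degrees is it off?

Tangent(A1, RH) at R — off by 5.40°.

B = (0.00, 0.00) ✓; B.y = 0.00, P.y = 0.00 ✓; |BP| = 50.00 ✓; ∠(KP, PB) = 90.00° ✓; |KP| = 11.10 ✓; bearing(K→R) − bearing(K→P) = 102.0° ✓; |KR| = 11.10 ✓; ∠(KR, RH) = 95.40° ✗; |RH| = 22.20 ✓.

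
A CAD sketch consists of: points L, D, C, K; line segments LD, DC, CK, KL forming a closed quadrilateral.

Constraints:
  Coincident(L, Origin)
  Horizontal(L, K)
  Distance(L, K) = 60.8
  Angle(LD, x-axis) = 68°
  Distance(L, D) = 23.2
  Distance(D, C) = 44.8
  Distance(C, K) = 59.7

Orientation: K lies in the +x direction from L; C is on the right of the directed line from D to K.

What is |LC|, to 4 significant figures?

23.91

Checks: L = (0.00, 0.00) ✓; |DC| = 44.80 ✓; |CK| = 59.70 ✓.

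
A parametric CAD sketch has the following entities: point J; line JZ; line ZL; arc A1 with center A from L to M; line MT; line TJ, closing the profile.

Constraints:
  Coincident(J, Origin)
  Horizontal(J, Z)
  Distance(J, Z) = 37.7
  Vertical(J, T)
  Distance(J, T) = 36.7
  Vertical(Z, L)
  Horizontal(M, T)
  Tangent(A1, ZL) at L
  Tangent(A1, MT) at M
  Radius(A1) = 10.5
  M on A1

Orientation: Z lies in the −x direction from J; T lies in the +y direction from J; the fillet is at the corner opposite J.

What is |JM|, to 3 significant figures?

45.7

J is at the origin; J and Z share the same y with |JZ| = 37.7 and Z on the −x side, so Z = (-37.7, 0.00). J and T share the same x with |JT| = 36.7 and T on the +y side, so T = (0.00, 36.7). The virtual corner opposite J is at (-37.7, 36.7). A1 meets ZL tangentially, so AL is at right angles to ZL and A1 meets MT tangentially, so AM is at right angles to MT, with radius 10.5, so the center A sits 10.5 in from both sides at A = (-27.2, 26.2). That places the tangent points at L = (-37.7, 26.2) on ZL and M = (-27.2, 36.7) on MT. Then |JM| = |M − J| = 45.7.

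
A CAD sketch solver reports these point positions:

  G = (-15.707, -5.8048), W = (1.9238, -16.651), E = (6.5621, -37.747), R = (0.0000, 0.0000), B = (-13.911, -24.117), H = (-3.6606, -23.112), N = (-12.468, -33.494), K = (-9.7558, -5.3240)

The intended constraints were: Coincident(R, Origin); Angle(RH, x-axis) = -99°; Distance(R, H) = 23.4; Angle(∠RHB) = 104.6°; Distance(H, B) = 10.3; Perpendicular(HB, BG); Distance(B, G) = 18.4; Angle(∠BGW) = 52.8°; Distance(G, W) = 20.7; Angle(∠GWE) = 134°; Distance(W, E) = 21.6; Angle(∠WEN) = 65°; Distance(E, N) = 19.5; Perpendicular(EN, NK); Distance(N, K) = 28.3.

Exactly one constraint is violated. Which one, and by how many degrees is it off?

Perpendicular(EN, NK) — off by 7.10°.

R = (0.00, 0.00) ✓; RH at -99.00° ✓; |RH| = 23.40 ✓; ∠RHB = 104.6° ✓; |HB| = 10.30 ✓; ∠(HB, BG) = 90.00° ✓; |BG| = 18.40 ✓; ∠BGW = 52.80° ✓; |GW| = 20.70 ✓; ∠GWE = 134.0° ✓; |WE| = 21.60 ✓; ∠WEN = 65.00° ✓; |EN| = 19.50 ✓; ∠(EN, NK) = 82.90° ✗; |NK| = 28.30 ✓.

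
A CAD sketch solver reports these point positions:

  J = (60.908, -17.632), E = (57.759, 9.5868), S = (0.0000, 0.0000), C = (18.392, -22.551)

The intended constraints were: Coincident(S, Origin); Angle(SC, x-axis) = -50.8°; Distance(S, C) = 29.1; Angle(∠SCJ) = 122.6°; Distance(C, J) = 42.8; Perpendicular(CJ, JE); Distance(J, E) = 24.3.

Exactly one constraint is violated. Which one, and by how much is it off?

Distance(J, E) = 24.3 — off by 3.10.

S = (0.00, 0.00) ✓; SC at -50.80° ✓; |SC| = 29.10 ✓; ∠SCJ = 122.6° ✓; |CJ| = 42.80 ✓; ∠(CJ, JE) = 90.00° ✓; |JE| = 27.40 ✗.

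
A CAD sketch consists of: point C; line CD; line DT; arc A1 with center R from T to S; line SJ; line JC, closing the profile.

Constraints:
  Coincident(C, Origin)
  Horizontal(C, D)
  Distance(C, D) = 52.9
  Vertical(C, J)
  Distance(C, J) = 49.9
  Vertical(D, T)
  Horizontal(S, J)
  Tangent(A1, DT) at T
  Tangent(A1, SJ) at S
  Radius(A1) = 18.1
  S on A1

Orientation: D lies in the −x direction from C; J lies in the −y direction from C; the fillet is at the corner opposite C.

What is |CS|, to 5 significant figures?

60.836

C is at the origin; CD is horizontal with |CD| = 52.9 and D on the −x side, so D = (-52.900, 0.0000). CJ is vertical with |CJ| = 49.9 and J on the −y side, so J = (0.0000, -49.900). The virtual corner opposite C is at (-52.900, -49.900). Tangency of A1 to DT means the radius RT is perpendicular to DT and A1 meets SJ tangentially, so RS is at right angles to SJ, with radius 18.1, so the center R sits 18.1 in from both sides at R = (-34.800, -31.800). That places the tangent points at T = (-52.900, -31.800) on DT and S = (-34.800, -49.900) on SJ. Then |CS| = |S − C| = 60.836.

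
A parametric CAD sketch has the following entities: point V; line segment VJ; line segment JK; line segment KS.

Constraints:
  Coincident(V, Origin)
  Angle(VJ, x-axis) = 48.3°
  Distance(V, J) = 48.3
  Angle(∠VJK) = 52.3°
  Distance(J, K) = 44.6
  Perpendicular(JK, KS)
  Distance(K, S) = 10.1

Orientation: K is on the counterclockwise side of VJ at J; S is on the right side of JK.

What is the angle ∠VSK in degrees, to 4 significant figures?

17.32°

V is at the origin; VJ runs at 48.3° with length 48.3, so J = 48.3·(cos 48.3°, sin 48.3°) = (32.13, 36.06). ∠VJK = 52.3°, so JK runs at 48.3° + (180° − 52.3°) = 176.0° from the x-axis; with |JK| = 44.6, K = J + 44.6·(cos 176.0°, sin 176.0°) = (-12.36, 39.17). The perpendicularity gives KS at right angles to JK; with |KS| = 10.1 on the right of JK, S = K + 10.1·(0.06976, 0.9976) = (-11.66, 49.25). Then cos ∠VSK = SV·SK / (|SV||SK|), giving 17.32°.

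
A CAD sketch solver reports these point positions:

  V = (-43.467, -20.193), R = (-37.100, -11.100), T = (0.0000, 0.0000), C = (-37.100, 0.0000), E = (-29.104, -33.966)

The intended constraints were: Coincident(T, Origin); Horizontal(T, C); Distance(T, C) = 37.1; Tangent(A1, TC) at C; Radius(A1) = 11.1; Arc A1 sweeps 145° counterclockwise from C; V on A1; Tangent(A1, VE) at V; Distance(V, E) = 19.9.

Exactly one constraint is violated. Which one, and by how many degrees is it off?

Tangent(A1, VE) at V — off by 8.80°.

T = (0.00, 0.00) ✓; T.y = 0.00, C.y = 0.00 ✓; |TC| = 37.10 ✓; ∠(RC, CT) = 90.00° ✓; |RC| = 11.10 ✓; bearing(R→V) − bearing(R→C) = 145.0° ✓; |RV| = 11.10 ✓; ∠(RV, VE) = 98.80° ✗; |VE| = 19.90 ✓.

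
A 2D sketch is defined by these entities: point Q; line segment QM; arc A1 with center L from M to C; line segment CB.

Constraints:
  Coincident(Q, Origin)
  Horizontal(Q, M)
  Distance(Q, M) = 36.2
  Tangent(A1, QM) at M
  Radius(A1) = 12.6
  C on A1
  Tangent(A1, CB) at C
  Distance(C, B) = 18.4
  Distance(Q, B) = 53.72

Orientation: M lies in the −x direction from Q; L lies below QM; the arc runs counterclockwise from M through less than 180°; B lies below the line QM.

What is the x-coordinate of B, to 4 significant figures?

-41.35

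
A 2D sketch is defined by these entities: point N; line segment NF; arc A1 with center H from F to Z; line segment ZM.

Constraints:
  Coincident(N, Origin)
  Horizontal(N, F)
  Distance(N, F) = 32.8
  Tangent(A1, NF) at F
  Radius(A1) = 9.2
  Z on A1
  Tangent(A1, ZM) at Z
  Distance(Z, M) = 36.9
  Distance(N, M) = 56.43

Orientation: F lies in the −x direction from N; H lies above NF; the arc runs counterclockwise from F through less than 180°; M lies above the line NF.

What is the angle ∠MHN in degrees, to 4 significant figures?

102.9°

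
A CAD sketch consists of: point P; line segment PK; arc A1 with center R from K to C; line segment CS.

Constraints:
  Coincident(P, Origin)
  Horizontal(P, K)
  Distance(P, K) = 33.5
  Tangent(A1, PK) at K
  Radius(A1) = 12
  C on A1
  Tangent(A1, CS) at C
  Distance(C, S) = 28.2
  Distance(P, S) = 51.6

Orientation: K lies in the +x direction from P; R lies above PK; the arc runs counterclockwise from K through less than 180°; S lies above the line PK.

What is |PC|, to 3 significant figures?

47.4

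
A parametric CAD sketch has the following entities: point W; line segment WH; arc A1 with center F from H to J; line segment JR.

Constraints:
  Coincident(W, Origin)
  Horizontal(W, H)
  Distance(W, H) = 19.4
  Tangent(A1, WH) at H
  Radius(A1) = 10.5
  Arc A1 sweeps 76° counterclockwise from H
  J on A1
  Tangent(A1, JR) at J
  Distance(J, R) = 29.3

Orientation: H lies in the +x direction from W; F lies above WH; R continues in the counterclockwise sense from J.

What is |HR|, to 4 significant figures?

40.28

On A1, H sits at bearing -90° from F; a 76° counterclockwise sweep puts J at bearing -14°, so J = F + 10.5·(cos -14°, sin -14°) = (29.59, 7.960). A1 meets JR tangentially, so FJ is at right angles to JR, so JR runs along (−sin -14°, cos -14°); with |JR| = 29.3, R = (36.68, 36.39). Then |HR| = |R − H| = 40.28.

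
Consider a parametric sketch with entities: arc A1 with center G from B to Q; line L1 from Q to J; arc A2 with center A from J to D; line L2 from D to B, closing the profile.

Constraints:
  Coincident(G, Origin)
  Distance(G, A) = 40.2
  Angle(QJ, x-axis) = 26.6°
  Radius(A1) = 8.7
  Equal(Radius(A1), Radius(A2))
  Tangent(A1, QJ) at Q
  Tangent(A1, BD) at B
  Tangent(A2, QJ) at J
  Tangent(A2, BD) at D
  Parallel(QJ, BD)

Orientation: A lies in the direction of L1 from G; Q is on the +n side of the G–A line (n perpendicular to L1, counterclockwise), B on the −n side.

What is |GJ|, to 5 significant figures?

41.131

Tangency of A1 to both parallel lines with radius 8.7 puts Q and B at G ± 8.7·n: Q = (-3.8955, 7.7791), B = (3.8955, -7.7791). Equal radii place J and D the same way about A: J = A + 8.7·n = (32.049, 25.779), D = A − 8.7·n = (39.841, 10.221). Then |GJ| = |J − G| = 41.131.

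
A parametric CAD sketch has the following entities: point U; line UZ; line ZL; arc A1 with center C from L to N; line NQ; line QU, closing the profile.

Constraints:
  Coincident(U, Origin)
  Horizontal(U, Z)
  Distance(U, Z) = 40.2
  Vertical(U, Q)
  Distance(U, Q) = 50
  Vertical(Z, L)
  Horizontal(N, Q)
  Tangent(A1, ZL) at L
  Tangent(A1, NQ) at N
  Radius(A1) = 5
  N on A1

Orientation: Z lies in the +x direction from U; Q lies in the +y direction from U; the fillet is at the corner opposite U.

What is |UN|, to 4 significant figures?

61.15

U is at the origin; UZ is horizontal with |UZ| = 40.2 and Z on the +x side, so Z = (40.20, 0.000). UQ is vertical with |UQ| = 50.0 and Q on the +y side, so Q = (0.000, 50.00). The virtual corner opposite U is at (40.20, 50.00). A1 meets ZL tangentially, so CL is at right angles to ZL and the tangent condition forces CN to be normal to NQ, with radius 5.0, so the center C sits 5.0 in from both sides at C = (35.20, 45.00). That places the tangent points at L = (40.20, 45.00) on ZL and N = (35.20, 50.00) on NQ. Then |UN| = |N − U| = 61.15.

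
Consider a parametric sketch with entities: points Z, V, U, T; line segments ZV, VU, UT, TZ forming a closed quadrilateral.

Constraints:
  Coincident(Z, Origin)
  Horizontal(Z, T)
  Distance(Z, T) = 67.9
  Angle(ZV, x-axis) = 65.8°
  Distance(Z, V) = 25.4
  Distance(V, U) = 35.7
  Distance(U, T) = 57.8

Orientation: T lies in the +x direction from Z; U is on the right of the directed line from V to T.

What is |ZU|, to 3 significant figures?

17.0

Checks: |VU| = 35.70 ✓; |UT| = 57.80 ✓.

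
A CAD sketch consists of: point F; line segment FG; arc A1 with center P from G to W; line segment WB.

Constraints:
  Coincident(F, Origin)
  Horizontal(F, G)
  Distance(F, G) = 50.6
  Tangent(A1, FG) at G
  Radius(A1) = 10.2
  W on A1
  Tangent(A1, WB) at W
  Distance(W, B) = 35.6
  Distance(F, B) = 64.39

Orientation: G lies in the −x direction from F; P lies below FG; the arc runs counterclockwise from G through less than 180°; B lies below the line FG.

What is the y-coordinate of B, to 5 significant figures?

-46.698

Checks: |PW| = 10.20 ✓; ∠(PW, WB) = 90.00° ✓; |WB| = 35.60 ✓; |FB| = 64.39 ✓.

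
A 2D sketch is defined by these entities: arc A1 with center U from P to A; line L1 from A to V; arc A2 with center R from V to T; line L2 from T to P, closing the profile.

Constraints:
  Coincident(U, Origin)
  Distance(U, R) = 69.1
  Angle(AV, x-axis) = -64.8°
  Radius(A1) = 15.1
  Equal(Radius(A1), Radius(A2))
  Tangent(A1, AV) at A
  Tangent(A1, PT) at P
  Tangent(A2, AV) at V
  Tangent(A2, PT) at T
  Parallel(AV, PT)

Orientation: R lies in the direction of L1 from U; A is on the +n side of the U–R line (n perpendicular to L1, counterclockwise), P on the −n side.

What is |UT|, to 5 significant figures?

70.731

The slot axis is L1's direction at -64.8°, so u = (cos -64.8°, sin -64.8°) = (0.42578, -0.90483) and n = (−sin -64.8°, cos -64.8°) = (0.90483, 0.42578). U is at the origin and R lies 69.1 along u from U, so R = 69.1·u = (29.421, -62.524). Tangency of A1 to both parallel lines with radius 15.1 puts A and P at U ± 15.1·n: A = (13.663, 6.4293), P = (-13.663, -6.4293). Equal radii place V and T the same way about R: V = R + 15.1·n = (43.084, -56.094), T = R − 15.1·n = (15.758, -68.953). Then |UT| = |T − U| = 70.731.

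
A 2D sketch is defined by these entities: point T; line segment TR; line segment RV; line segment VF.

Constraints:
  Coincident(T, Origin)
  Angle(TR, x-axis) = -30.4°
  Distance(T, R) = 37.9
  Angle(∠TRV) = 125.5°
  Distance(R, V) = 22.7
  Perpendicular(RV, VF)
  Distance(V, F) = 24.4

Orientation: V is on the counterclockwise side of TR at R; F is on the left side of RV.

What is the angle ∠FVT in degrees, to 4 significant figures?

55.39°

T is at the origin; TR runs at -30.4° with length 37.9, so R = 37.9·(cos -30.4°, sin -30.4°) = (32.69, -19.18). ∠TRV = 125.5°, so RV runs at -30.4° + (180° − 125.5°) = 24.10° from the x-axis; with |RV| = 22.7, V = R + 22.7·(cos 24.10°, sin 24.10°) = (53.41, -9.910). RV ⟂ VF; with |VF| = 24.4 on the left of RV, F = V + 24.4·(-0.4083, 0.9128) = (43.45, 12.36). Then cos ∠FVT = VF·VT / (|VF||VT|), giving 55.39°.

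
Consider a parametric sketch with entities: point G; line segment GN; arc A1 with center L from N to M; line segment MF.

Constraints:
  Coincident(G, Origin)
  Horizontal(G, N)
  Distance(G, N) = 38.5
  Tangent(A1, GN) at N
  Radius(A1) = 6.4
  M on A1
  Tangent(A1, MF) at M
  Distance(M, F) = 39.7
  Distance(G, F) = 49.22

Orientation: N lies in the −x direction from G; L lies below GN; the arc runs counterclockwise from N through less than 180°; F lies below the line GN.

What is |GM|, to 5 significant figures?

45.012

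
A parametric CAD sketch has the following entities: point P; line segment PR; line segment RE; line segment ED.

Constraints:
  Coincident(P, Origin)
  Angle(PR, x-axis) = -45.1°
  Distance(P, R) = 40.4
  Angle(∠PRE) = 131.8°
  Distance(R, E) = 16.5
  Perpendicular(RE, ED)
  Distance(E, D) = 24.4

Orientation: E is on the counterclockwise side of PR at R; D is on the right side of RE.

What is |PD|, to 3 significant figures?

69.7

P is at the origin; PR runs at -45.1° with length 40.4, so R = 40.4·(cos -45.1°, sin -45.1°) = (28.5, -28.6). ∠PRE = 131.8°, so RE runs at -45.1° + (180° − 131.8°) = 3.10° from the x-axis; with |RE| = 16.5, E = R + 16.5·(cos 3.10°, sin 3.10°) = (45.0, -27.7). RE is perpendicular to ED; with |ED| = 24.4 on the right of RE, D = E + 24.4·(0.0541, -0.999) = (46.3, -52.1). Then |PD| = |D − P| = 69.7.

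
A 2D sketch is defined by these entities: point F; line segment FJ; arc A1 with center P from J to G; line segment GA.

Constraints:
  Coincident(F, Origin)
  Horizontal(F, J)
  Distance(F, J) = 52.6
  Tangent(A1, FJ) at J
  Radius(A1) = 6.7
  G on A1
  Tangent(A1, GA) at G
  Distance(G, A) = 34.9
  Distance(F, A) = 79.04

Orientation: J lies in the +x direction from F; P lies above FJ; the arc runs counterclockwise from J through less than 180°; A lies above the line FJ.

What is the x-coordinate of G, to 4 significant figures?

59.00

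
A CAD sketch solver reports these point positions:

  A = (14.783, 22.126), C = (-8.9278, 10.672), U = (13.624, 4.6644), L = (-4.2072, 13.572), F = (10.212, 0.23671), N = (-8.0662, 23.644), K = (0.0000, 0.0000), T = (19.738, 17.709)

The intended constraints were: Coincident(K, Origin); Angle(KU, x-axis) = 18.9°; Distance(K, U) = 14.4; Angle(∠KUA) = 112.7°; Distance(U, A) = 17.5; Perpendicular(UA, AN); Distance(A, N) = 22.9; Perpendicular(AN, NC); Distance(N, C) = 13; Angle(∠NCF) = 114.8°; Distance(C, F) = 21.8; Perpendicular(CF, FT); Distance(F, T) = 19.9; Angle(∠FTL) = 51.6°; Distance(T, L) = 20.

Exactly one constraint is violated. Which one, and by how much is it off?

Distance(T, L) = 20 — off by 4.30.

K = (0.00, 0.00) ✓; KU at 18.90° ✓; |KU| = 14.40 ✓; ∠KUA = 112.7° ✓; |UA| = 17.50 ✓; ∠(UA, AN) = 90.00° ✓; |AN| = 22.90 ✓; ∠(AN, NC) = 90.00° ✓; |NC| = 13.00 ✓; ∠NCF = 114.8° ✓; |CF| = 21.80 ✓; ∠(CF, FT) = 90.00° ✓; |FT| = 19.90 ✓; ∠FTL = 51.60° ✓; |TL| = 24.30 ✗.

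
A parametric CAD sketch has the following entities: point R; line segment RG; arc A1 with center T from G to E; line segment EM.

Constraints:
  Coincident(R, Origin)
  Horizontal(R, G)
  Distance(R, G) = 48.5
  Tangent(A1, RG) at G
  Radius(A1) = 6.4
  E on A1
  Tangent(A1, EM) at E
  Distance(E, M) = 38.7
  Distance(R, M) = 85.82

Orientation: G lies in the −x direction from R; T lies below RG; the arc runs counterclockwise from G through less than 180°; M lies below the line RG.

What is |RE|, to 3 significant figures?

52.9

R is at the origin; RG is horizontal with |RG| = 48.5 and G on the −x side, so G = (-48.5, 0.00). Since A1 is tangent to RG there, TG ⟂ RG, so T = G + (0, -6.4) = (-48.5, -6.40). Since TE ⟂ EM (tangency), |TM| = √(6.4² + 38.7²) = 39.2 regardless of where E sits on A1. So M lies on both circle(R, 85.82) and circle(T, 39.2); the below-RG intersection is M = (-81.0, -28.4). E is the foot of the tangent from M: E = (-52.9, -1.75).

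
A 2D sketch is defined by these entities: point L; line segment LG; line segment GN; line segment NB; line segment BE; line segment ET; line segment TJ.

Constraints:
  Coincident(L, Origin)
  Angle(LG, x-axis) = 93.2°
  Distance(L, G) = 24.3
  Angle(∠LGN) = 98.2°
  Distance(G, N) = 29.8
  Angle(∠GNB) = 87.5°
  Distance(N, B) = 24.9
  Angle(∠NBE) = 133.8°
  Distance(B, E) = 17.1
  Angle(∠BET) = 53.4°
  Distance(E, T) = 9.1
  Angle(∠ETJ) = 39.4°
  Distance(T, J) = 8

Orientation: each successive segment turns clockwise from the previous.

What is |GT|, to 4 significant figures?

31.03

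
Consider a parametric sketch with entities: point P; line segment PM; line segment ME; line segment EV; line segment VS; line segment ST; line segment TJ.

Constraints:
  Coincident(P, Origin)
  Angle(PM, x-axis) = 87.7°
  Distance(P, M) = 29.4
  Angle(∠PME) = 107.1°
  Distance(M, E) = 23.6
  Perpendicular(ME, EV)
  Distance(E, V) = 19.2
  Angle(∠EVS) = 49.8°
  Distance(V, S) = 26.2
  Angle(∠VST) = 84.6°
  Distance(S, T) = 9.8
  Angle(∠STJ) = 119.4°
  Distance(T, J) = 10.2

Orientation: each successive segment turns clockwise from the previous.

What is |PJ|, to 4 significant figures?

41.62

∠VST = 84.6° gives ST at 59.20° from the x-axis; with |ST| = 9.8, T = (10.25, 36.50). ∠STJ = 119.4° gives TJ at -1.400° from the x-axis; with |TJ| = 10.2, J = (20.45, 36.25). Then |PJ| = |J − P| = 41.62.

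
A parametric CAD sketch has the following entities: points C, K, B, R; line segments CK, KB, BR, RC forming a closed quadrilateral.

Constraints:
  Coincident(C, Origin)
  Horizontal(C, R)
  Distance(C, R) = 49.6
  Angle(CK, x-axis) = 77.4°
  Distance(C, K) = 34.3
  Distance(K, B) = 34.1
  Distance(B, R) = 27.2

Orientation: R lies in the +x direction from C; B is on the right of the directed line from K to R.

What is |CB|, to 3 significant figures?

22.7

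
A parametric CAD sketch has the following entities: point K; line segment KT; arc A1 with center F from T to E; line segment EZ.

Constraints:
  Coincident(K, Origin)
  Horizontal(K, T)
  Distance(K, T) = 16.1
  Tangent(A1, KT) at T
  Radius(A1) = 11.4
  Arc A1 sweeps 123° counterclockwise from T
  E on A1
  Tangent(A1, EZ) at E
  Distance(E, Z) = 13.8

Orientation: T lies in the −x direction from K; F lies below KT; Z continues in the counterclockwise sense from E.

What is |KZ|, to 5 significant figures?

34.364

On A1, T sits at bearing 90° from F; a 123° counterclockwise sweep puts E at bearing 213°, so E = F + 11.4·(cos 213°, sin 213°) = (-25.661, -17.609). A1 meets EZ tangentially, so FE is at right angles to EZ, so EZ runs along (−sin 213°, cos 213°); with |EZ| = 13.8, Z = (-18.145, -29.183). Then |KZ| = |Z − K| = 34.364.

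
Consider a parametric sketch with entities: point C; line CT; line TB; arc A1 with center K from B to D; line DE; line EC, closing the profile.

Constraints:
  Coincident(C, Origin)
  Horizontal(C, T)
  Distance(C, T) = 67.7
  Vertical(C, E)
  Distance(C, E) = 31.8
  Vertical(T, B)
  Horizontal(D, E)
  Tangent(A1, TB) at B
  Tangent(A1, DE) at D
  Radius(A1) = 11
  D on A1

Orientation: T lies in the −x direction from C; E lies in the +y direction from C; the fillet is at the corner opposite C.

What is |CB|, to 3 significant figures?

70.8

The virtual corner opposite C is at (-67.7, 31.8). The tangent condition forces KB to be normal to TB and since A1 is tangent to DE there, KD ⟂ DE, with radius 11.0, so the center K sits 11.0 in from both sides at K = (-56.7, 20.8). That places the tangent points at B = (-67.7, 20.8) on TB and D = (-56.7, 31.8) on DE. Then |CB| = |B − C| = 70.8.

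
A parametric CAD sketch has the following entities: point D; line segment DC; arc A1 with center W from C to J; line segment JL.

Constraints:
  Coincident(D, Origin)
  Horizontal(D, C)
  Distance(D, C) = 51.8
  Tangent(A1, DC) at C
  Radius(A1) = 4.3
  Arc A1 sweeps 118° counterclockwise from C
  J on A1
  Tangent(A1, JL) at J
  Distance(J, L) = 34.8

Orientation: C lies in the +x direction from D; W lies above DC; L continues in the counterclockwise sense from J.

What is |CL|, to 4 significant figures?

39.11

D is at the origin; DC is horizontal with |DC| = 51.8 and C on the +x side, so C = (51.80, 0.000). A1 meets DC tangentially, so WC is at right angles to DC, so W = C + (0, 4.3) = (51.80, 4.300). On A1, C sits at bearing -90° from W; a 118° counterclockwise sweep puts J at bearing 28°, so J = W + 4.3·(cos 28°, sin 28°) = (55.60, 6.319). The tangent condition forces WJ to be normal to JL, so JL runs along (−sin 28°, cos 28°); with |JL| = 34.8, L = (39.26, 37.05). Then |CL| = |L − C| = 39.11.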